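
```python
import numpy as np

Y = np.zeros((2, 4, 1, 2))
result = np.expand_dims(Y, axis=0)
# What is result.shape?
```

(1, 2, 4, 1, 2)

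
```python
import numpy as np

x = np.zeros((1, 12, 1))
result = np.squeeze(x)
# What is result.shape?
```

(12,)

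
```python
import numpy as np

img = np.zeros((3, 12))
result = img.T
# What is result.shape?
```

(12, 3)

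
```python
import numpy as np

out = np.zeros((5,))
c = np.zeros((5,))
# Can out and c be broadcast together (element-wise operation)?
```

Yes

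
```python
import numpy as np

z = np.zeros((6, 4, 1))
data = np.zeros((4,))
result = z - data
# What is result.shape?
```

(6, 4, 4)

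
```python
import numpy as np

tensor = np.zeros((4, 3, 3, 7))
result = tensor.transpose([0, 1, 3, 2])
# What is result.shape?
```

(4, 3, 7, 3)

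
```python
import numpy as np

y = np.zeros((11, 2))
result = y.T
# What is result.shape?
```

(2, 11)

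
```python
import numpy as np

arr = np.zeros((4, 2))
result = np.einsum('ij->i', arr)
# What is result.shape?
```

(4,)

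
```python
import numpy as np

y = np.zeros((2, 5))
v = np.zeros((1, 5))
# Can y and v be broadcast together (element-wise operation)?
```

Yes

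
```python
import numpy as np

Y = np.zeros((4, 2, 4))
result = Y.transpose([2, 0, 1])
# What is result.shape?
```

(4, 4, 2)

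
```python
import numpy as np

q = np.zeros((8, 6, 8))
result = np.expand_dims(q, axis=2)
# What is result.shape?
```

(8, 6, 1, 8)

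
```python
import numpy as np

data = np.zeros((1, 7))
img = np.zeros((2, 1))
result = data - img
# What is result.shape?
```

(2, 7)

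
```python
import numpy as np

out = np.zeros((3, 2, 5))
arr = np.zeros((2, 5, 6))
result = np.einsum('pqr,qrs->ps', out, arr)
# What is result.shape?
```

(3, 6)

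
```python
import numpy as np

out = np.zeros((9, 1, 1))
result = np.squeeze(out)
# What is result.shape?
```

(9,)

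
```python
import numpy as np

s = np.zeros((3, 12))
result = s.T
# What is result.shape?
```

(12, 3)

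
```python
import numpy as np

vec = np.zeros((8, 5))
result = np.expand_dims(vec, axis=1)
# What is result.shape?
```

(8, 1, 5)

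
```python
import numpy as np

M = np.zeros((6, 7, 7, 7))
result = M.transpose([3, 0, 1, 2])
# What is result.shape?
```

(7, 6, 7, 7)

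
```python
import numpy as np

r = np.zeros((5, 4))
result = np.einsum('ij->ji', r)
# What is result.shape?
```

(4, 5)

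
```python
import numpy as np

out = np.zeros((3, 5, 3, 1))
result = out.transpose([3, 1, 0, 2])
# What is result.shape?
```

(1, 5, 3, 3)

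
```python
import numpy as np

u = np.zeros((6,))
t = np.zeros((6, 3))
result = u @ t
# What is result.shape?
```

(3,)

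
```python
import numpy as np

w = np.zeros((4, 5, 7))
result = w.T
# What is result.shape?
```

(7, 5, 4)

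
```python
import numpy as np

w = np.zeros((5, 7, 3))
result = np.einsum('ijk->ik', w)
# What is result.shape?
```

(5, 3)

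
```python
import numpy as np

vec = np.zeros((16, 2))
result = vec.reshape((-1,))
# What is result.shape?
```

(32,)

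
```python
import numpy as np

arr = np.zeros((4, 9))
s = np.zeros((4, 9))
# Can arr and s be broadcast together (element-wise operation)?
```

Yes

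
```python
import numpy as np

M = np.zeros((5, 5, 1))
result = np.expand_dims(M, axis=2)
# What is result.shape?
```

(5, 5, 1, 1)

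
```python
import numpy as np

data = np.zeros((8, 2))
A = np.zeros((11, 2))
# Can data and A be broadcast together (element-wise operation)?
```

No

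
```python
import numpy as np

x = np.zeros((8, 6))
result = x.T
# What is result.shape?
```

(6, 8)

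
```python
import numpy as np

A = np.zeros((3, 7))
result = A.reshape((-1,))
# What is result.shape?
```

(21,)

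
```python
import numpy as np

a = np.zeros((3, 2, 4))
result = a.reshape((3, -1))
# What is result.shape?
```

(3, 8)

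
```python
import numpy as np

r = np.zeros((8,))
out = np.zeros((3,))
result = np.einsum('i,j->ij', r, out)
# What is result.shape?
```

(8, 3)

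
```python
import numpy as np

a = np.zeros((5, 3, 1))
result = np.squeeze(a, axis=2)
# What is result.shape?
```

(5, 3)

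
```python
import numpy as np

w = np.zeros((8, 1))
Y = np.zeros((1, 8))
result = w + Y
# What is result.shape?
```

(8, 8)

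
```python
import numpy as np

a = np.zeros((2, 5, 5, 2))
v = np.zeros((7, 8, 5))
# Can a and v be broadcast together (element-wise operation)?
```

No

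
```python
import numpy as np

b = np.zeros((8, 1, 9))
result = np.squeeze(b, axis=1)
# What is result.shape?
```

(8, 9)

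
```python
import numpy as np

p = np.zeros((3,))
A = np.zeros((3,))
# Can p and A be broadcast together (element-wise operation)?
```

Yes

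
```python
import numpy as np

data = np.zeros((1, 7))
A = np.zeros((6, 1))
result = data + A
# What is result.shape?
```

(6, 7)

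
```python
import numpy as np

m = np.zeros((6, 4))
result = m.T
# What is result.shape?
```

(4, 6)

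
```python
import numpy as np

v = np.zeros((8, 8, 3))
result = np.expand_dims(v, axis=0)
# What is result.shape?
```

(1, 8, 8, 3)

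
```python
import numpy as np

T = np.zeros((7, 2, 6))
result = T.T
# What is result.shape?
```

(6, 2, 7)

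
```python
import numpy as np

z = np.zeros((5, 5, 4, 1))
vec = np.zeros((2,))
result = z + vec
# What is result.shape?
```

(5, 5, 4, 2)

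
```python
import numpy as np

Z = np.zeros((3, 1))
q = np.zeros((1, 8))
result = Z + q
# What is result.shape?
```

(3, 8)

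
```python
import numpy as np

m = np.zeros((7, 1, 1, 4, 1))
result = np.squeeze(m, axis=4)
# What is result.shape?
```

(7, 1, 1, 4)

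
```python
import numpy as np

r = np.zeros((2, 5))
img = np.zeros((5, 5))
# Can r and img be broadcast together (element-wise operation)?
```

No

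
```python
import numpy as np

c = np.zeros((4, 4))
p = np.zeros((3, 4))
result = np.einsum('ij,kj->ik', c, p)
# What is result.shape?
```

(4, 3)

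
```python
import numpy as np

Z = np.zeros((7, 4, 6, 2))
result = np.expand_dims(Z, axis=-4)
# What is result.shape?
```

(7, 1, 4, 6, 2)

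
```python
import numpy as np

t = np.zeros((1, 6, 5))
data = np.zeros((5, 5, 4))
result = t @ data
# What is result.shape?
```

(5, 6, 4)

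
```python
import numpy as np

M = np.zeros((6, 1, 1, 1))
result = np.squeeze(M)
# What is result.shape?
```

(6,)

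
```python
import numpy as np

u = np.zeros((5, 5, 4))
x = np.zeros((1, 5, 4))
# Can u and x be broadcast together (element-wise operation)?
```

Yes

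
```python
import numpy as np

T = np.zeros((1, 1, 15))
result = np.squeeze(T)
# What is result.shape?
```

(15,)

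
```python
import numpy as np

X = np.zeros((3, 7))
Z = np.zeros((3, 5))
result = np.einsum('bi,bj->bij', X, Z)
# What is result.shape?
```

(3, 7, 5)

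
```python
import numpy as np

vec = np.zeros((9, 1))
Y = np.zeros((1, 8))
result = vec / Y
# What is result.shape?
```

(9, 8)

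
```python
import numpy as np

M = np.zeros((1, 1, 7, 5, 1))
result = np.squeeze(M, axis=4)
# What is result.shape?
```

(1, 1, 7, 5)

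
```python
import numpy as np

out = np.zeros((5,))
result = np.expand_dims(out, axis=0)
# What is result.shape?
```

(1, 5)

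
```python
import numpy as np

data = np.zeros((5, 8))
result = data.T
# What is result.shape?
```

(8, 5)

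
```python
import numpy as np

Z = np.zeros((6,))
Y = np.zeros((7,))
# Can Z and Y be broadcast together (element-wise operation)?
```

No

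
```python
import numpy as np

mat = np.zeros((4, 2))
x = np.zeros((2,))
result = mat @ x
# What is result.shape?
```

(4,)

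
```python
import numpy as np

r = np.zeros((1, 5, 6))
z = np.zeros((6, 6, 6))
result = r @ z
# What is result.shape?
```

(6, 5, 6)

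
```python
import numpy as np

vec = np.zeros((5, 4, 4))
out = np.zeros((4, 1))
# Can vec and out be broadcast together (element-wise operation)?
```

Yes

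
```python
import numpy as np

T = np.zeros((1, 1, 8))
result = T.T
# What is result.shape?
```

(8, 1, 1)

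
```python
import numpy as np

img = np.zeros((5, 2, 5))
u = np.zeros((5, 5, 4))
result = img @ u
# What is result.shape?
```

(5, 2, 4)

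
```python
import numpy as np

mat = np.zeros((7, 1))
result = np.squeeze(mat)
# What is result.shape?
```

(7,)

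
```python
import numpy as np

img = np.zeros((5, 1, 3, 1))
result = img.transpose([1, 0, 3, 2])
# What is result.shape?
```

(1, 5, 1, 3)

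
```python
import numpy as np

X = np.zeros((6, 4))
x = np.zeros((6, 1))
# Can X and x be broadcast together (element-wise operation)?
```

Yes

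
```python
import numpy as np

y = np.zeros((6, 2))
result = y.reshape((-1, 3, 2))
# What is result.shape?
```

(2, 3, 2)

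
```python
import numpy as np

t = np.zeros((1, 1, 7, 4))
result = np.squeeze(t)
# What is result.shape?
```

(7, 4)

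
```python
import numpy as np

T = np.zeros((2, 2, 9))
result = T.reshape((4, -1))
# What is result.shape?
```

(4, 9)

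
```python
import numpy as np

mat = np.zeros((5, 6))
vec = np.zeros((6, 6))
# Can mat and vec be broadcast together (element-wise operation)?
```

No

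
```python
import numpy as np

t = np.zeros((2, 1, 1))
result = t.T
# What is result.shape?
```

(1, 1, 2)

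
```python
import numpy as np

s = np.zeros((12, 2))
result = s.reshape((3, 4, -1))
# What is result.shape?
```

(3, 4, 2)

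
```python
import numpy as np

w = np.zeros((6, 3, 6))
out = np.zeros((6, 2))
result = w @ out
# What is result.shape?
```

(6, 3, 2)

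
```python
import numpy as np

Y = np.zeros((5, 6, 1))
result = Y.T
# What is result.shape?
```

(1, 6, 5)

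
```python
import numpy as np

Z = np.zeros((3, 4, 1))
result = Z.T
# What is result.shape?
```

(1, 4, 3)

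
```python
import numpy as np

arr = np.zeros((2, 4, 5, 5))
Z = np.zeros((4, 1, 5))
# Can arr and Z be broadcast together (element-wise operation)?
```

Yes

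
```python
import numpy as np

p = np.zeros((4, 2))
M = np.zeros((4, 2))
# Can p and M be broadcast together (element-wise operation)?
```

Yes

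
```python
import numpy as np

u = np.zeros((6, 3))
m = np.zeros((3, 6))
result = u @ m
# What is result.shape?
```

(6, 6)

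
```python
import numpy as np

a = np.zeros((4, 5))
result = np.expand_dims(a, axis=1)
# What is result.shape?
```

(4, 1, 5)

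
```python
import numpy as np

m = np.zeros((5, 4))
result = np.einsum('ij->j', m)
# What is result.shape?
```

(4,)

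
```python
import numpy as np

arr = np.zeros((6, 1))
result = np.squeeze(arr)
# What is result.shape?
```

(6,)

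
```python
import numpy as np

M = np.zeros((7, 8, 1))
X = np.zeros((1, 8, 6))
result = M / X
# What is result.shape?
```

(7, 8, 6)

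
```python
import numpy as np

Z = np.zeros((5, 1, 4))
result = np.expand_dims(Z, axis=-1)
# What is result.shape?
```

(5, 1, 4, 1)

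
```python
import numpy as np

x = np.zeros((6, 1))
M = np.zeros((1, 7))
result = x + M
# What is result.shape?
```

(6, 7)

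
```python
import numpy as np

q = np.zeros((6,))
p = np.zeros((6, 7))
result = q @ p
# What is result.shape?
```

(7,)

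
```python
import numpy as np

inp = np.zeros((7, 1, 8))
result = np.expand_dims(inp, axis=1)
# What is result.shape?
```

(7, 1, 1, 8)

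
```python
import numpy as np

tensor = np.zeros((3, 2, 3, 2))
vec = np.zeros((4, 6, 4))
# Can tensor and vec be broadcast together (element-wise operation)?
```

No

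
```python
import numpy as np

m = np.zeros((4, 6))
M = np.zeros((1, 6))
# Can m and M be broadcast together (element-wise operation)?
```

Yes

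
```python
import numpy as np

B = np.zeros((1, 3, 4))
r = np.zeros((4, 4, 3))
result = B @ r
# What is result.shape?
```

(4, 3, 3)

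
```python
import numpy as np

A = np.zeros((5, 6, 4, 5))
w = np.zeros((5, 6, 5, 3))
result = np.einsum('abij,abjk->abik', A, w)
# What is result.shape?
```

(5, 6, 4, 3)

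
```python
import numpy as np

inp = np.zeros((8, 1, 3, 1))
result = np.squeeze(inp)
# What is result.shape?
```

(8, 3)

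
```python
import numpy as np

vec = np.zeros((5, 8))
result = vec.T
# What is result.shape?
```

(8, 5)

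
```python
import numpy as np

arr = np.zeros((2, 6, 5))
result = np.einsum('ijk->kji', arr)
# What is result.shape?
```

(5, 6, 2)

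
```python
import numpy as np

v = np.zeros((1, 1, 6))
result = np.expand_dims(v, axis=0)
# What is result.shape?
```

(1, 1, 1, 6)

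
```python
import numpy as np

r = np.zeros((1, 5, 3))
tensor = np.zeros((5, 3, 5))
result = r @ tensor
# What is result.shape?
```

(5, 5, 5)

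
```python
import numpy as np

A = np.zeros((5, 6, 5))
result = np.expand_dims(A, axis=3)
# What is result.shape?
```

(5, 6, 5, 1)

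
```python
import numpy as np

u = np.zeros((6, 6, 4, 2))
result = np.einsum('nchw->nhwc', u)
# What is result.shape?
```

(6, 4, 2, 6)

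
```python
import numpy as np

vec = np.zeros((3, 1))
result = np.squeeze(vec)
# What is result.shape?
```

(3,)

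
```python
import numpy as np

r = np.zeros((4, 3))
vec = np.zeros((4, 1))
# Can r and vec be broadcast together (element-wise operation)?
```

Yes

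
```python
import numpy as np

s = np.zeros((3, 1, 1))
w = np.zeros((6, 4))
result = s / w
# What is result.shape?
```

(3, 6, 4)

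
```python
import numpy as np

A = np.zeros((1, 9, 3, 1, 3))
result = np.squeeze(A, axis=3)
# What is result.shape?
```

(1, 9, 3, 3)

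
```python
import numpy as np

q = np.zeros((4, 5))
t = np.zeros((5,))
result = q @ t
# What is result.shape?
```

(4,)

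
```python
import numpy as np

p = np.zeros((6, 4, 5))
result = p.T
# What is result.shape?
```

(5, 4, 6)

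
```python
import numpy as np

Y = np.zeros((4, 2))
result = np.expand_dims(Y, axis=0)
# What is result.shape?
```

(1, 4, 2)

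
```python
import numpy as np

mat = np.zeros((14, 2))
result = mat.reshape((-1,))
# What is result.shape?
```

(28,)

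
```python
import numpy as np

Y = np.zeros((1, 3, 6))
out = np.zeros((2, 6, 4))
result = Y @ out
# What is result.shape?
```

(2, 3, 4)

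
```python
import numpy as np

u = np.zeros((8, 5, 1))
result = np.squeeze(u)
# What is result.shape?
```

(8, 5)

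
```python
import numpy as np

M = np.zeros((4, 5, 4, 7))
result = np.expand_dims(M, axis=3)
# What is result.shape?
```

(4, 5, 4, 1, 7)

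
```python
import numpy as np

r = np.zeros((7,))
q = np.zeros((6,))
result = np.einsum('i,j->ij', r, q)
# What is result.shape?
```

(7, 6)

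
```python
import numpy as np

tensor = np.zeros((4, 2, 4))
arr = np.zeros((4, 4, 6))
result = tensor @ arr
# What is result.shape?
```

(4, 2, 6)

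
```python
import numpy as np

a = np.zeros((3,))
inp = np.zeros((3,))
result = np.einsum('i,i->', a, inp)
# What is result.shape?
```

()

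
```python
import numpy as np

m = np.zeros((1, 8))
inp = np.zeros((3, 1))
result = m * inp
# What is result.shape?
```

(3, 8)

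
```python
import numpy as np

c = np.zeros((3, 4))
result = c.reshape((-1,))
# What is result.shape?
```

(12,)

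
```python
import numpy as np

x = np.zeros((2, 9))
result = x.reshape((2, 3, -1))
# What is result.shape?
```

(2, 3, 3)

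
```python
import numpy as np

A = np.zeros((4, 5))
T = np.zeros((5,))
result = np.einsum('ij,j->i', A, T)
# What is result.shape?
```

(4,)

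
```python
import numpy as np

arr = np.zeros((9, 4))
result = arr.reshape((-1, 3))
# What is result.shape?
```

(12, 3)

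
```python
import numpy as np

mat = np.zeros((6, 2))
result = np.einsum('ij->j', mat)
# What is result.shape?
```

(2,)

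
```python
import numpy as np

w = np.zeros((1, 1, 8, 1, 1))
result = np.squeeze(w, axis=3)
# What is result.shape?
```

(1, 1, 8, 1)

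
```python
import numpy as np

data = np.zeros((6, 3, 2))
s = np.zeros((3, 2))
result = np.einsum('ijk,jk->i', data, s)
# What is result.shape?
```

(6,)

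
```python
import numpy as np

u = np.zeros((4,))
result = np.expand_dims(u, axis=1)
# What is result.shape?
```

(4, 1)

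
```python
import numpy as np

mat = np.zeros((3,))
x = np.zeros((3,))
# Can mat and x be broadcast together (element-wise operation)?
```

Yes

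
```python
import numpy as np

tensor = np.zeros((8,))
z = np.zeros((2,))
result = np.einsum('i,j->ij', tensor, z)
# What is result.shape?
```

(8, 2)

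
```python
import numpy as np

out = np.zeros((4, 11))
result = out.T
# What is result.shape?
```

(11, 4)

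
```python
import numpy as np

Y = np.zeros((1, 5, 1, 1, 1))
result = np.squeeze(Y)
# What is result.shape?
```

(5,)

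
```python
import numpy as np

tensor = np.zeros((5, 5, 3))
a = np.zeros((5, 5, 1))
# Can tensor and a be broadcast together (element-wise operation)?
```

Yes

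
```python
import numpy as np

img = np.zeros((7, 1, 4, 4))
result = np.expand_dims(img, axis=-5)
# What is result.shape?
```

(1, 7, 1, 4, 4)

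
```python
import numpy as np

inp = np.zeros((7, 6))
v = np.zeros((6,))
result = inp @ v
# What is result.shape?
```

(7,)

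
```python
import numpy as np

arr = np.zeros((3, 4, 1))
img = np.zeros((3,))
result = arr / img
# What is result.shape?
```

(3, 4, 3)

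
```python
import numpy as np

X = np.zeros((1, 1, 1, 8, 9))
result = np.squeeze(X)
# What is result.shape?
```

(8, 9)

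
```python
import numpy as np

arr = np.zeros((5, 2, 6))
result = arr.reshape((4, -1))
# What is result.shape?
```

(4, 15)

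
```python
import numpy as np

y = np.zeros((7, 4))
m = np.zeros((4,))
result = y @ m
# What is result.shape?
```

(7,)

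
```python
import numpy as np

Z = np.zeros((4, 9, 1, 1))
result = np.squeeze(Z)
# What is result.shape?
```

(4, 9)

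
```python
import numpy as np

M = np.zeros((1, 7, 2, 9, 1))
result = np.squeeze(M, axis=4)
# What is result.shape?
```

(1, 7, 2, 9)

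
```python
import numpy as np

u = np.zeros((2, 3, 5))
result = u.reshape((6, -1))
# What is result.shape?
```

(6, 5)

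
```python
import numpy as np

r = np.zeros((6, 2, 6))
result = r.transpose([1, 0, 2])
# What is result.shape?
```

(2, 6, 6)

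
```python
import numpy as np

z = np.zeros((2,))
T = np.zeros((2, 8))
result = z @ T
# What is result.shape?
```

(8,)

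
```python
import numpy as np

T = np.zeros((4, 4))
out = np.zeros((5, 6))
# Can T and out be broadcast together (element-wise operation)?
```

No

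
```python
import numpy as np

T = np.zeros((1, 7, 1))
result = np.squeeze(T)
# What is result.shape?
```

(7,)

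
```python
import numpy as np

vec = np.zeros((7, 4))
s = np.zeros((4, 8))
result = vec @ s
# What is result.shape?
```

(7, 8)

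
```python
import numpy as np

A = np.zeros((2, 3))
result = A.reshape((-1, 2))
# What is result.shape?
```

(3, 2)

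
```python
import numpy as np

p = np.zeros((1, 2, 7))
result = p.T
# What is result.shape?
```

(7, 2, 1)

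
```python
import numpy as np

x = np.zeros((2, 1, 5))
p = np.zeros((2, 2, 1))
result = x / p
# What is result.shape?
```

(2, 2, 5)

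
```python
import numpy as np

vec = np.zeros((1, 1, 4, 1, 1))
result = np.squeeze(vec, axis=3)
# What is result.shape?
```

(1, 1, 4, 1)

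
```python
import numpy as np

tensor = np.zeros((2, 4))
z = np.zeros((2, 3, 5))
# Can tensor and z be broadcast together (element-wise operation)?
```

No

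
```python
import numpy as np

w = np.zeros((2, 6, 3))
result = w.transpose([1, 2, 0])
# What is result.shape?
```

(6, 3, 2)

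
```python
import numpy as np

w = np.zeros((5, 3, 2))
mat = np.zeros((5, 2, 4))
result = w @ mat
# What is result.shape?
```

(5, 3, 4)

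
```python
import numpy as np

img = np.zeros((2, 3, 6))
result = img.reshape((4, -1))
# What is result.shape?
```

(4, 9)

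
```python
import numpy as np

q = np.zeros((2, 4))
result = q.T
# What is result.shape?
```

(4, 2)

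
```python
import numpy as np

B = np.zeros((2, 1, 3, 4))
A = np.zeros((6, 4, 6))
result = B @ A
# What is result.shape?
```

(2, 6, 3, 6)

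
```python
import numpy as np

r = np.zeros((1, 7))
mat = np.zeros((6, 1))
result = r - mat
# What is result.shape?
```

(6, 7)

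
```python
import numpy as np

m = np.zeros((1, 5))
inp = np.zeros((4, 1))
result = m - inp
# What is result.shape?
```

(4, 5)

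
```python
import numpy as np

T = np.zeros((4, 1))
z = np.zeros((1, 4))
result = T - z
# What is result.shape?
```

(4, 4)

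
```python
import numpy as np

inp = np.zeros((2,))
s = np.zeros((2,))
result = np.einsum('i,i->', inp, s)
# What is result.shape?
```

()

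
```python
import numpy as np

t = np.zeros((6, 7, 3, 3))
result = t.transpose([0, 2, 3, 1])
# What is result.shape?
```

(6, 3, 3, 7)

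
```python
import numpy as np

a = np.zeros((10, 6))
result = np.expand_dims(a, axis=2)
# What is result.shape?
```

(10, 6, 1)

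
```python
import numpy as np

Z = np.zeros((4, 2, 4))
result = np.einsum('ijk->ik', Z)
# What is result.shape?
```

(4, 4)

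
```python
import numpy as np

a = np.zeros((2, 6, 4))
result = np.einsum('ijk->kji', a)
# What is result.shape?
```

(4, 6, 2)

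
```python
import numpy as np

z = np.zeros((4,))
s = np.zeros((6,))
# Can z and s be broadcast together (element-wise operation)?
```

No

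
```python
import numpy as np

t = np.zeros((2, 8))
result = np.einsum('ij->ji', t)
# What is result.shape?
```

(8, 2)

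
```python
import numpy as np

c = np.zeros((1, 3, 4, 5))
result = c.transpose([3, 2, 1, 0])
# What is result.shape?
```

(5, 4, 3, 1)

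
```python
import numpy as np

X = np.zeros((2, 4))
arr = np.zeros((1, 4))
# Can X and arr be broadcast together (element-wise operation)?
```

Yes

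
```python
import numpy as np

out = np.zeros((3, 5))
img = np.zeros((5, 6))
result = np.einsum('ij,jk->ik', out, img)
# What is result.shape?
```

(3, 6)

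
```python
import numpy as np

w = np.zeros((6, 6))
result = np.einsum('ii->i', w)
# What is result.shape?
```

(6,)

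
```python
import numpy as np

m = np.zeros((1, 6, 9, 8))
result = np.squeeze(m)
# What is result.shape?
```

(6, 9, 8)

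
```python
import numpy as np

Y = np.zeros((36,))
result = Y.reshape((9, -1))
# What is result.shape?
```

(9, 4)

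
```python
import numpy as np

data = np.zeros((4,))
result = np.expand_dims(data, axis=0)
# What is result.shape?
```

(1, 4)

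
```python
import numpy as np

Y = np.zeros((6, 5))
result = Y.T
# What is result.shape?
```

(5, 6)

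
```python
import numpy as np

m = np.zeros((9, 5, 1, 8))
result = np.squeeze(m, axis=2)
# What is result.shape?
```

(9, 5, 8)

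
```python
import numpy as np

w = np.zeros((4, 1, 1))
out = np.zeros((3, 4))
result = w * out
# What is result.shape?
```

(4, 3, 4)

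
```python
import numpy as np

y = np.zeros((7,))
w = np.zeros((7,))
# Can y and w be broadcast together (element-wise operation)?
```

Yes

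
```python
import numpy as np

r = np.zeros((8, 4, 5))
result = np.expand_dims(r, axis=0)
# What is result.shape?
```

(1, 8, 4, 5)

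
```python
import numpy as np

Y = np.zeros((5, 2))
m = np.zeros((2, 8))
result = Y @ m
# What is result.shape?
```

(5, 8)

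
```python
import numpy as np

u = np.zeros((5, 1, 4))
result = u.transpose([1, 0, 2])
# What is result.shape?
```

(1, 5, 4)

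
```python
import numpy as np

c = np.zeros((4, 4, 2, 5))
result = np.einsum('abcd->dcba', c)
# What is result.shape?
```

(5, 2, 4, 4)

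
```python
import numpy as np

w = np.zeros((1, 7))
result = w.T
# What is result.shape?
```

(7, 1)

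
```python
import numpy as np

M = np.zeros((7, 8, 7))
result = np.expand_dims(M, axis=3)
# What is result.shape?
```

(7, 8, 7, 1)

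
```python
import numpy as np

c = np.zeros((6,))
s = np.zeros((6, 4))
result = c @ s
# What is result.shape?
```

(4,)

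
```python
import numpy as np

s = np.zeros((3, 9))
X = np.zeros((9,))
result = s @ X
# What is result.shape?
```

(3,)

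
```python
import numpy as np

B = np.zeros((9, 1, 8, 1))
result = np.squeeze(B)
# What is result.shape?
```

(9, 8)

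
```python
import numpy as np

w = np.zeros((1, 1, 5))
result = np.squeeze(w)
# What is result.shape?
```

(5,)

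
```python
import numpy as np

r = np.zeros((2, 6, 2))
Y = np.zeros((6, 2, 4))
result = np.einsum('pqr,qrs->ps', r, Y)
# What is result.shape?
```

(2, 4)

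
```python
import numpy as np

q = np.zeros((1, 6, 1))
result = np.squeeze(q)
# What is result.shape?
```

(6,)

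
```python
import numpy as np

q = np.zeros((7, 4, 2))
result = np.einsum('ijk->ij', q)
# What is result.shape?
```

(7, 4)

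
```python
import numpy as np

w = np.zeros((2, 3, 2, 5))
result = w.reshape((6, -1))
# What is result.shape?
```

(6, 10)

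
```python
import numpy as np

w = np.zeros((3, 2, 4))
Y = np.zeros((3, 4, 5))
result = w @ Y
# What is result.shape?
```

(3, 2, 5)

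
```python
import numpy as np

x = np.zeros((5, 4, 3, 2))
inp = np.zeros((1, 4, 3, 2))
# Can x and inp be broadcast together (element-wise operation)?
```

Yes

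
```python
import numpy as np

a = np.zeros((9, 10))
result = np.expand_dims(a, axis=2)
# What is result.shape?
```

(9, 10, 1)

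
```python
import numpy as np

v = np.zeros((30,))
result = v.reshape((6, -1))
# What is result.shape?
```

(6, 5)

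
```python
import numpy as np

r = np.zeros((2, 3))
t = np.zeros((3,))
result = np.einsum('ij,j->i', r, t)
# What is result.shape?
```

(2,)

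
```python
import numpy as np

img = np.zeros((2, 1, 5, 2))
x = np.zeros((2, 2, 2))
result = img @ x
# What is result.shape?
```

(2, 2, 5, 2)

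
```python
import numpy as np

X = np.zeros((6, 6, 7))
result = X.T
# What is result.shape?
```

(7, 6, 6)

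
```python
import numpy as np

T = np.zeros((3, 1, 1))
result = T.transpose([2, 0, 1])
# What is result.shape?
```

(1, 3, 1)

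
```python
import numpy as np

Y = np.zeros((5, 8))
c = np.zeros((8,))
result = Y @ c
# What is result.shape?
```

(5,)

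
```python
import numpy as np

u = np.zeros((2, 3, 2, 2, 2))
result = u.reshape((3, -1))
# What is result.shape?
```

(3, 16)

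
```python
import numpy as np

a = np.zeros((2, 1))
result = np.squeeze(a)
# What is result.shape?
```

(2,)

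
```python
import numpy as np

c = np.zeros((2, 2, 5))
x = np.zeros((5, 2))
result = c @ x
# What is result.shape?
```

(2, 2, 2)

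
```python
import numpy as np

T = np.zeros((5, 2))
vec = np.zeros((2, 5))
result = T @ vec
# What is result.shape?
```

(5, 5)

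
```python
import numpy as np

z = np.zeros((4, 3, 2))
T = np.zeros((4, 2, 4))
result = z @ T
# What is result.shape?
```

(4, 3, 4)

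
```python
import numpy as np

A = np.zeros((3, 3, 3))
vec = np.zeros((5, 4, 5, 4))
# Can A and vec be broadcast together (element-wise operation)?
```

No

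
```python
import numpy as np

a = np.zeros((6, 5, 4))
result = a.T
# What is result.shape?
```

(4, 5, 6)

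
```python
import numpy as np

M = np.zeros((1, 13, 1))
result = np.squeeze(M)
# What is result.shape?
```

(13,)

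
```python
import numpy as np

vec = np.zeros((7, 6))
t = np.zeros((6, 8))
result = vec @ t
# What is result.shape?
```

(7, 8)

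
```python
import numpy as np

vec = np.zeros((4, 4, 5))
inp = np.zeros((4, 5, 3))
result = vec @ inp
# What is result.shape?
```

(4, 4, 3)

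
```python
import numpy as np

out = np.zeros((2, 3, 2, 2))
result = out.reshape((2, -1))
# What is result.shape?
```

(2, 12)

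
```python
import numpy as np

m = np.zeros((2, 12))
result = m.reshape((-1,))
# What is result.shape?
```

(24,)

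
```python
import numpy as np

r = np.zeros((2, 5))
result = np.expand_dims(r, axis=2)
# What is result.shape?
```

(2, 5, 1)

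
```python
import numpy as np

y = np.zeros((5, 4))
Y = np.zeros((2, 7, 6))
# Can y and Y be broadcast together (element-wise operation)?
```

No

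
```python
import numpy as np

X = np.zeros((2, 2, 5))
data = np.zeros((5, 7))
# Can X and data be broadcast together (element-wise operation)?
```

No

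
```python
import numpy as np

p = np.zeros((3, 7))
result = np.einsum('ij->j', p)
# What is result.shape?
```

(7,)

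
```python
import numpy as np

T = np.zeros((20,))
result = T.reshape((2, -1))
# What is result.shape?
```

(2, 10)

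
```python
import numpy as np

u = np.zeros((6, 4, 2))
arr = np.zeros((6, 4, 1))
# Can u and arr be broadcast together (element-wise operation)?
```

Yes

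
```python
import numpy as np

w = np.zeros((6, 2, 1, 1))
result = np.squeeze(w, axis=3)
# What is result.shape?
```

(6, 2, 1)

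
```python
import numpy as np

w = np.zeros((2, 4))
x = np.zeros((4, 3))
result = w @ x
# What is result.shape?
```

(2, 3)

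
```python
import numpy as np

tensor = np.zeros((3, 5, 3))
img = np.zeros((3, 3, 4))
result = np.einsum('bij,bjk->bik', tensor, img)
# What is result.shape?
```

(3, 5, 4)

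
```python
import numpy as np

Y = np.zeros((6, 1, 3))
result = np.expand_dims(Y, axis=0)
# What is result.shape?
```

(1, 6, 1, 3)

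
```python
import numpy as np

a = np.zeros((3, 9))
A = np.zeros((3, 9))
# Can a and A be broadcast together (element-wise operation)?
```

Yes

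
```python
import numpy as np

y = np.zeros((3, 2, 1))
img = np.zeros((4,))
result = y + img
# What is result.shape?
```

(3, 2, 4)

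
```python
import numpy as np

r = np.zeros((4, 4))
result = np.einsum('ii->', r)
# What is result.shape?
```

()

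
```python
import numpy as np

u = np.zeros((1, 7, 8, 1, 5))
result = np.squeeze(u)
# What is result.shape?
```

(7, 8, 5)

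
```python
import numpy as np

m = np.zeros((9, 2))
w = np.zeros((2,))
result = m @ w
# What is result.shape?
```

(9,)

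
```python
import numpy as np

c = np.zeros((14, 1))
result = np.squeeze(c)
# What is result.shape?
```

(14,)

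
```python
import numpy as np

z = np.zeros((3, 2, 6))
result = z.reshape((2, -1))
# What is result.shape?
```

(2, 18)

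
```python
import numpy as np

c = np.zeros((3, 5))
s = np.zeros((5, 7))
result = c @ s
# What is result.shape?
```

(3, 7)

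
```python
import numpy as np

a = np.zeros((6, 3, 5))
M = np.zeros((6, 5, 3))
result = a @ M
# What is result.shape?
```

(6, 3, 3)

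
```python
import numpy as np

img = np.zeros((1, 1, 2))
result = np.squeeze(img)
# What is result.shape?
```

(2,)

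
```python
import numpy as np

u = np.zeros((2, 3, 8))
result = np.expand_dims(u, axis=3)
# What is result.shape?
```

(2, 3, 8, 1)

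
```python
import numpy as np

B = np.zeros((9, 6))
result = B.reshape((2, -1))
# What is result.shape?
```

(2, 27)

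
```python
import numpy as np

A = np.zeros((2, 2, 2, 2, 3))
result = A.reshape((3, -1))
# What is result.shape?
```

(3, 16)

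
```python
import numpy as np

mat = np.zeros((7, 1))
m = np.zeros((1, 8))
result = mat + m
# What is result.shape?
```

(7, 8)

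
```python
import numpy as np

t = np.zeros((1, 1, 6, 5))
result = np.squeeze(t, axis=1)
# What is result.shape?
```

(1, 6, 5)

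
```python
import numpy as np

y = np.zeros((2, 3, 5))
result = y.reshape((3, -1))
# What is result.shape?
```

(3, 10)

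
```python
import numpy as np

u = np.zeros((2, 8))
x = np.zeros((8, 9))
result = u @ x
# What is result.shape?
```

(2, 9)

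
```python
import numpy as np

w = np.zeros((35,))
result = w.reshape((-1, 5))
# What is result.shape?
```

(7, 5)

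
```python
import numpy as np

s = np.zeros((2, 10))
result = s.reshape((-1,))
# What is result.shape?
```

(20,)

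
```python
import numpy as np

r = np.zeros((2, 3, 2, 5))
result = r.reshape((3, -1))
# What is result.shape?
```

(3, 20)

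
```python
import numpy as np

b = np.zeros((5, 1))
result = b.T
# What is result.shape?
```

(1, 5)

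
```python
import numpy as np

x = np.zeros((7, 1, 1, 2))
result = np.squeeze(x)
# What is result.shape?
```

(7, 2)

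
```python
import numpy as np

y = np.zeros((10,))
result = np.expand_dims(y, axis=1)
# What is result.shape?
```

(10, 1)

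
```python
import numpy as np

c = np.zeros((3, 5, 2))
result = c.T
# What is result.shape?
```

(2, 5, 3)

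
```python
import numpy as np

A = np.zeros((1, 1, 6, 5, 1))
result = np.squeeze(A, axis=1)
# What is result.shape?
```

(1, 6, 5, 1)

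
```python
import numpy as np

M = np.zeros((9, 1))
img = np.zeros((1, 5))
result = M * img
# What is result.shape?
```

(9, 5)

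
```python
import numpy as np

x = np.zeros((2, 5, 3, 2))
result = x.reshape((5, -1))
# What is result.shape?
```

(5, 12)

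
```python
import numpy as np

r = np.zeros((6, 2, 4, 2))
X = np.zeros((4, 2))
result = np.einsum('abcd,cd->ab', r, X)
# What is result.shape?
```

(6, 2)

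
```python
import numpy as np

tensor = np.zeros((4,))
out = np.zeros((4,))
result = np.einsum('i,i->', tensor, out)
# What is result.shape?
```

()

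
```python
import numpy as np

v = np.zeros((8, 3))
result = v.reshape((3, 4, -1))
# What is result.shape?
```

(3, 4, 2)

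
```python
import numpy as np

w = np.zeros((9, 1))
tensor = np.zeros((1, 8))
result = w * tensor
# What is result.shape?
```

(9, 8)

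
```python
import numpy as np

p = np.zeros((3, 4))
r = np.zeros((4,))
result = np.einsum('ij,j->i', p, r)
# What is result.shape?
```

(3,)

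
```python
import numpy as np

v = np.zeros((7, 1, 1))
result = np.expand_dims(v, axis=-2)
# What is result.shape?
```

(7, 1, 1, 1)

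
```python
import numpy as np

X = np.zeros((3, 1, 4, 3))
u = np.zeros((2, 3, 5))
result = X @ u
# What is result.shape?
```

(3, 2, 4, 5)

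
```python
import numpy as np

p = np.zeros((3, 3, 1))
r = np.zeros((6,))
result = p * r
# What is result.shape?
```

(3, 3, 6)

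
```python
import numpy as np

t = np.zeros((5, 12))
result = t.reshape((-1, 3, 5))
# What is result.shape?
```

(4, 3, 5)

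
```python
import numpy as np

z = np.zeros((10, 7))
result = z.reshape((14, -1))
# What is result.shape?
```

(14, 5)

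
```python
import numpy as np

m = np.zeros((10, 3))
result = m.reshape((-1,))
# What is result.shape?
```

(30,)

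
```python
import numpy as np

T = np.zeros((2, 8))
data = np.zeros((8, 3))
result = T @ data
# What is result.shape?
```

(2, 3)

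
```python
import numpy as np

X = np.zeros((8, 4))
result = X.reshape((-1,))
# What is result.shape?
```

(32,)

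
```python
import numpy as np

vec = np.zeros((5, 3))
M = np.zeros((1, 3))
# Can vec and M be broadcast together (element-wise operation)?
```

Yes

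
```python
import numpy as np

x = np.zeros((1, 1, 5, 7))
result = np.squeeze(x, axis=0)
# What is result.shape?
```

(1, 5, 7)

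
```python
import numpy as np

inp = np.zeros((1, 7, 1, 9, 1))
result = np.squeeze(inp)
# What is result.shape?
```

(7, 9)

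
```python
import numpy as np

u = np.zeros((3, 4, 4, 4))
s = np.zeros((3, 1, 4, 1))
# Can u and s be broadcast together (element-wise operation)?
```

Yes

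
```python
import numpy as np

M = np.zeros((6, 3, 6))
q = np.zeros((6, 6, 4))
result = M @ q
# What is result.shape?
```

(6, 3, 4)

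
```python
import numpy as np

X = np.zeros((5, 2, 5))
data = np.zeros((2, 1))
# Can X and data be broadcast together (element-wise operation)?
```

Yes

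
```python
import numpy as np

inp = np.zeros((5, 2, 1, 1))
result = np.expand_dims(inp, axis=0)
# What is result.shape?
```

(1, 5, 2, 1, 1)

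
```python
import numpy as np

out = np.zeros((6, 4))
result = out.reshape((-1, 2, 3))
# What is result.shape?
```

(4, 2, 3)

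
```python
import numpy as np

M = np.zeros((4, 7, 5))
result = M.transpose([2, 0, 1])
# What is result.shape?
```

(5, 4, 7)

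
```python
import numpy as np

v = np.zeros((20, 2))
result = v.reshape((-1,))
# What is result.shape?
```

(40,)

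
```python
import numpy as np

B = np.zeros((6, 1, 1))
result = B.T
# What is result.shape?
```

(1, 1, 6)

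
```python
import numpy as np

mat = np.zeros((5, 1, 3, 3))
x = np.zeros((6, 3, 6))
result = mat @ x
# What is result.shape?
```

(5, 6, 3, 6)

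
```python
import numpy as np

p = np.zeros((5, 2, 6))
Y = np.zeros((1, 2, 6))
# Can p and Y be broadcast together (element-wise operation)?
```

Yes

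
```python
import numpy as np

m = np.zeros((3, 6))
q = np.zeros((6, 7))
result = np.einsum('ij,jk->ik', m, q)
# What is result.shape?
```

(3, 7)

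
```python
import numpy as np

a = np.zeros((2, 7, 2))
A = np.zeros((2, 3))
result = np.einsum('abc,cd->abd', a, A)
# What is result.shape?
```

(2, 7, 3)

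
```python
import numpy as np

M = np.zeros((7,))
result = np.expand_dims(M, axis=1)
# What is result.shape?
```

(7, 1)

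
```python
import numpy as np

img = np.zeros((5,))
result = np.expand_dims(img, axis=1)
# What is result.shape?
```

(5, 1)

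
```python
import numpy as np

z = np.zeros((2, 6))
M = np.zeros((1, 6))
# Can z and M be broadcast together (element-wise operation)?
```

Yes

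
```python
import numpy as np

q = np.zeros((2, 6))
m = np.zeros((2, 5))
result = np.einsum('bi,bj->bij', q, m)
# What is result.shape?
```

(2, 6, 5)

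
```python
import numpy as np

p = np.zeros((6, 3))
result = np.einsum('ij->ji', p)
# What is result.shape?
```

(3, 6)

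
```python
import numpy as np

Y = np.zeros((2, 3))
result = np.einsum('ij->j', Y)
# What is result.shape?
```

(3,)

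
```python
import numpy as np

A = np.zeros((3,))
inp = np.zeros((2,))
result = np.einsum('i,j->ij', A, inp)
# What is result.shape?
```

(3, 2)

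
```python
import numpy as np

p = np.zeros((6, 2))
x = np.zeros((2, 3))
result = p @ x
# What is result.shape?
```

(6, 3)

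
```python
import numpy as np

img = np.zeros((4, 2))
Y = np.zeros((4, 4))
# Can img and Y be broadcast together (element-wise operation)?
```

No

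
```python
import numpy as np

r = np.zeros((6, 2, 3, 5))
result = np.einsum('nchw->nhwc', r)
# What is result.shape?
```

(6, 3, 5, 2)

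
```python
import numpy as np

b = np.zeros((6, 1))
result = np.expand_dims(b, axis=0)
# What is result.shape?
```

(1, 6, 1)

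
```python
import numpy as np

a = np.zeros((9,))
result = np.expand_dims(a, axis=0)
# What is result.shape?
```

(1, 9)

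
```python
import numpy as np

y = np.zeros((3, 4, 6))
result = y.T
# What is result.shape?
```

(6, 4, 3)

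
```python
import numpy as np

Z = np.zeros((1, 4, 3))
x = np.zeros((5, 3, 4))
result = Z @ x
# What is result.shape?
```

(5, 4, 4)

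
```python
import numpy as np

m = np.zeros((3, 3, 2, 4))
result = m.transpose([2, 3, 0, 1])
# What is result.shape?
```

(2, 4, 3, 3)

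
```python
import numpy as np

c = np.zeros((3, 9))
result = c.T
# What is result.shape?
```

(9, 3)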